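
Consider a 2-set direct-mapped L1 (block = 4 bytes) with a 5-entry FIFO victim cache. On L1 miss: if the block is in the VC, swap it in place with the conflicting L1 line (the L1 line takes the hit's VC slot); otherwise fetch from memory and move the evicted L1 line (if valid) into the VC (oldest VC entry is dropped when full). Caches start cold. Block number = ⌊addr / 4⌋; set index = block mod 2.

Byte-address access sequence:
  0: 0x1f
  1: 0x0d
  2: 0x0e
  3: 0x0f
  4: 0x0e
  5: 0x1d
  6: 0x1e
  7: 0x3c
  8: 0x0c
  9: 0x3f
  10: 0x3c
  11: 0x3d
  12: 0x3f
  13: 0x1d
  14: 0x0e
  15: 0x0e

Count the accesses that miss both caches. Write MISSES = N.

MISSES = 3

0: 0x1f (blk 7, set 1) → MISS  vc=[]
1: 0xd (blk 3, set 1) → MISS  vc=[7]
2: 0xe (blk 3, set 1) → L1-HIT  vc=[7]
3: 0xf (blk 3, set 1) → L1-HIT  vc=[7]
4: 0xe (blk 3, set 1) → L1-HIT  vc=[7]
5: 0x1d (blk 7, set 1) → VC-HIT  vc=[3]
6: 0x1e (blk 7, set 1) → L1-HIT  vc=[3]
7: 0x3c (blk 15, set 1) → MISS  vc=[3, 7]
8: 0xc (blk 3, set 1) → VC-HIT  vc=[15, 7]
9: 0x3f (blk 15, set 1) → VC-HIT  vc=[3, 7]
10: 0x3c (blk 15, set 1) → L1-HIT  vc=[3, 7]
11: 0x3d (blk 15, set 1) → L1-HIT  vc=[3, 7]
12: 0x3f (blk 15, set 1) → L1-HIT  vc=[3, 7]
13: 0x1d (blk 7, set 1) → VC-HIT  vc=[3, 15]
14: 0xe (blk 3, set 1) → VC-HIT  vc=[7, 15]
15: 0xe (blk 3, set 1) → L1-HIT  vc=[7, 15]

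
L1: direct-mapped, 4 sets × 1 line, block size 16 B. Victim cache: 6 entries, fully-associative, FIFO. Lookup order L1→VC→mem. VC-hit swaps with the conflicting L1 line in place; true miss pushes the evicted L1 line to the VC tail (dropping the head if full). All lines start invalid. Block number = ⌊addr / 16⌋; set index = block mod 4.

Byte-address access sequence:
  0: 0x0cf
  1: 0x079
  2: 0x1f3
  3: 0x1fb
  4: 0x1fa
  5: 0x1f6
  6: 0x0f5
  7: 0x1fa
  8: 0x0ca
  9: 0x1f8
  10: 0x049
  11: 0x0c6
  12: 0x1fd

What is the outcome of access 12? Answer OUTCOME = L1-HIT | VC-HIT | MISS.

0: 0xcf (blk 12, set 0) → MISS  vc=[]
1: 0x79 (blk 7, set 3) → MISS  vc=[]
2: 0x1f3 (blk 31, set 3) → MISS  vc=[7]
3: 0x1fb (blk 31, set 3) → L1-HIT  vc=[7]
4: 0x1fa (blk 31, set 3) → L1-HIT  vc=[7]
5: 0x1f6 (blk 31, set 3) → L1-HIT  vc=[7]
6: 0xf5 (blk 15, set 3) → MISS  vc=[7, 31]
7: 0x1fa (blk 31, set 3) → VC-HIT  vc=[7, 15]
8: 0xca (blk 12, set 0) → L1-HIT  vc=[7, 15]
9: 0x1f8 (blk 31, set 3) → L1-HIT  vc=[7, 15]
10: 0x49 (blk 4, set 0) → MISS  vc=[7, 15, 12]
11: 0xc6 (blk 12, set 0) → VC-HIT  vc=[7, 15, 4]
12: 0x1fd (blk 31, set 3) → L1-HIT  vc=[7, 15, 4]

OUTCOME = L1-HIT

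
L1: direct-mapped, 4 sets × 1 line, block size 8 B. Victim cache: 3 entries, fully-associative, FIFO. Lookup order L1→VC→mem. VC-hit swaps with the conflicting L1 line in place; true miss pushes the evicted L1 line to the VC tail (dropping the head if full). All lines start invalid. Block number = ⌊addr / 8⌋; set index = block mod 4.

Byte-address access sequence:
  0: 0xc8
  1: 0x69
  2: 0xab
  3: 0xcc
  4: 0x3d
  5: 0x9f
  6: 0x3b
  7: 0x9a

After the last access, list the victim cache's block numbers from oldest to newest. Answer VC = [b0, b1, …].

VC = [21, 13, 7]

  [0] addr=0xc8 blk=25 s=1: MISS | VC []
  [1] addr=0x69 blk=13 s=1: MISS | VC [25]
  [2] addr=0xab blk=21 s=1: MISS | VC [25, 13]
  [3] addr=0xcc blk=25 s=1: VC-HIT | VC [21, 13]
  [4] addr=0x3d blk=7 s=3: MISS | VC [21, 13]
  [5] addr=0x9f blk=19 s=3: MISS | VC [21, 13, 7]
  [6] addr=0x3b blk=7 s=3: VC-HIT | VC [21, 13, 19]
  [7] addr=0x9a blk=19 s=3: VC-HIT | VC [21, 13, 7]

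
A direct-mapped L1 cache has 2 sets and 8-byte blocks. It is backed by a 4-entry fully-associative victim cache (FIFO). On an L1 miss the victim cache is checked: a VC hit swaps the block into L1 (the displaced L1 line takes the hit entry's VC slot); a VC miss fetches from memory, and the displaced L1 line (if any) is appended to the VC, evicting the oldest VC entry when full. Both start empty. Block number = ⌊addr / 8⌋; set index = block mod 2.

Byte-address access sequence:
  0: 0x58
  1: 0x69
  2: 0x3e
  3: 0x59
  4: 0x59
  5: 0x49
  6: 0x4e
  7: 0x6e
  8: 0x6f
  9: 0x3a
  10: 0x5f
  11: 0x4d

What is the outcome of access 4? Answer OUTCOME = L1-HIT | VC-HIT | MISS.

OUTCOME = L1-HIT

0: 0x58 (blk 11, set 1) → MISS  vc=[]
1: 0x69 (blk 13, set 1) → MISS  vc=[11]
2: 0x3e (blk 7, set 1) → MISS  vc=[11, 13]
3: 0x59 (blk 11, set 1) → VC-HIT  vc=[7, 13]
4: 0x59 (blk 11, set 1) → L1-HIT  vc=[7, 13]
5: 0x49 (blk 9, set 1) → MISS  vc=[7, 13, 11]
6: 0x4e (blk 9, set 1) → L1-HIT  vc=[7, 13, 11]
7: 0x6e (blk 13, set 1) → VC-HIT  vc=[7, 9, 11]
8: 0x6f (blk 13, set 1) → L1-HIT  vc=[7, 9, 11]
9: 0x3a (blk 7, set 1) → VC-HIT  vc=[13, 9, 11]
10: 0x5f (blk 11, set 1) → VC-HIT  vc=[13, 9, 7]
11: 0x4d (blk 9, set 1) → VC-HIT  vc=[13, 11, 7]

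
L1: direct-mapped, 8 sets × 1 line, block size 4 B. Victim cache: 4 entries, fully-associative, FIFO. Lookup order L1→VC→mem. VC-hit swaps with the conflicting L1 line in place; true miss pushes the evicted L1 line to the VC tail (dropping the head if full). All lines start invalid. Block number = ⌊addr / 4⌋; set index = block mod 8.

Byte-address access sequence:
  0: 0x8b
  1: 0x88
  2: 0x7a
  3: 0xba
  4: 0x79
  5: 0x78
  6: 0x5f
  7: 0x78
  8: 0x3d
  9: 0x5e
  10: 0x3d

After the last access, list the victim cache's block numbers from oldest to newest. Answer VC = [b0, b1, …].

  [0] addr=0x8b blk=34 s=2: MISS | VC []
  [1] addr=0x88 blk=34 s=2: L1-HIT | VC []
  [2] addr=0x7a blk=30 s=6: MISS | VC []
  [3] addr=0xba blk=46 s=6: MISS | VC [30]
  [4] addr=0x79 blk=30 s=6: VC-HIT | VC [46]
  [5] addr=0x78 blk=30 s=6: L1-HIT | VC [46]
  [6] addr=0x5f blk=23 s=7: MISS | VC [46]
  [7] addr=0x78 blk=30 s=6: L1-HIT | VC [46]
  [8] addr=0x3d blk=15 s=7: MISS | VC [46, 23]
  [9] addr=0x5e blk=23 s=7: VC-HIT | VC [46, 15]
  [10] addr=0x3d blk=15 s=7: VC-HIT | VC [46, 23]

VC = [46, 23]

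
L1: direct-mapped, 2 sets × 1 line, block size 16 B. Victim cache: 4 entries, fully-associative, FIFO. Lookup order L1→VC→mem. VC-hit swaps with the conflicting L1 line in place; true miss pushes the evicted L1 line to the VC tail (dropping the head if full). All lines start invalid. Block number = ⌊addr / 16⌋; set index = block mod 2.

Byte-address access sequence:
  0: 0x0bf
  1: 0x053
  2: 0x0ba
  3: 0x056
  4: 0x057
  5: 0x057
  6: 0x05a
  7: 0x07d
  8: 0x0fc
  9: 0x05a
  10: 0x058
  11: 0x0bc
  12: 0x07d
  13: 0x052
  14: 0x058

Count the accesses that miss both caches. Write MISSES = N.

MISSES = 4

  [0] addr=0xbf blk=11 s=1: MISS | VC []
  [1] addr=0x53 blk=5 s=1: MISS | VC [11]
  [2] addr=0xba blk=11 s=1: VC-HIT | VC [5]
  [3] addr=0x56 blk=5 s=1: VC-HIT | VC [11]
  [4] addr=0x57 blk=5 s=1: L1-HIT | VC [11]
  [5] addr=0x57 blk=5 s=1: L1-HIT | VC [11]
  [6] addr=0x5a blk=5 s=1: L1-HIT | VC [11]
  [7] addr=0x7d blk=7 s=1: MISS | VC [11, 5]
  [8] addr=0xfc blk=15 s=1: MISS | VC [11, 5, 7]
  [9] addr=0x5a blk=5 s=1: VC-HIT | VC [11, 15, 7]
  [10] addr=0x58 blk=5 s=1: L1-HIT | VC [11, 15, 7]
  [11] addr=0xbc blk=11 s=1: VC-HIT | VC [5, 15, 7]
  [12] addr=0x7d blk=7 s=1: VC-HIT | VC [5, 15, 11]
  [13] addr=0x52 blk=5 s=1: VC-HIT | VC [7, 15, 11]
  [14] addr=0x58 blk=5 s=1: L1-HIT | VC [7, 15, 11]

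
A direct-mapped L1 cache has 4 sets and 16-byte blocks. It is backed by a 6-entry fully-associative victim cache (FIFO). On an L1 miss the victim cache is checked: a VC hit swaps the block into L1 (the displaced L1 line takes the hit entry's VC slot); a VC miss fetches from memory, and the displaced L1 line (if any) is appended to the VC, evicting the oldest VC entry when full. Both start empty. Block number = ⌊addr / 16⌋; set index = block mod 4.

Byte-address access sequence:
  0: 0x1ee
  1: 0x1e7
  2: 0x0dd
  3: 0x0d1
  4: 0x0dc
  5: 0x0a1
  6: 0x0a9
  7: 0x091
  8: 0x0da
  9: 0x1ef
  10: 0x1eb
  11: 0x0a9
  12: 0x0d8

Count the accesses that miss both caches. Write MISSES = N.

MISSES = 4

#0 0x1ee→b30/s2 MISS; vc=[]
#1 0x1e7→b30/s2 L1-HIT; vc=[]
#2 0xdd→b13/s1 MISS; vc=[]
#3 0xd1→b13/s1 L1-HIT; vc=[]
#4 0xdc→b13/s1 L1-HIT; vc=[]
#5 0xa1→b10/s2 MISS; vc=[30]
#6 0xa9→b10/s2 L1-HIT; vc=[30]
#7 0x91→b9/s1 MISS; vc=[30,13]
#8 0xda→b13/s1 VC-HIT; vc=[30,9]
#9 0x1ef→b30/s2 VC-HIT; vc=[10,9]
#10 0x1eb→b30/s2 L1-HIT; vc=[10,9]
#11 0xa9→b10/s2 VC-HIT; vc=[30,9]
#12 0xd8→b13/s1 L1-HIT; vc=[30,9]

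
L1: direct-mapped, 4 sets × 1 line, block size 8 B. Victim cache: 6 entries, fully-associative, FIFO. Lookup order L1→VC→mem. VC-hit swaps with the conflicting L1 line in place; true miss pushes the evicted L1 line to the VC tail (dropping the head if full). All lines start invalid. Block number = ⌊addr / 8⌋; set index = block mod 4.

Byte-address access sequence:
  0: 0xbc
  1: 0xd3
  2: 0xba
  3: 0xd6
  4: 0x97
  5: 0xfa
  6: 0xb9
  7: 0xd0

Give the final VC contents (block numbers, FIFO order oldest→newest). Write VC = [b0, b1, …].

VC = [18, 31]

  [0] addr=0xbc blk=23 s=3: MISS | VC []
  [1] addr=0xd3 blk=26 s=2: MISS | VC []
  [2] addr=0xba blk=23 s=3: L1-HIT | VC []
  [3] addr=0xd6 blk=26 s=2: L1-HIT | VC []
  [4] addr=0x97 blk=18 s=2: MISS | VC [26]
  [5] addr=0xfa blk=31 s=3: MISS | VC [26, 23]
  [6] addr=0xb9 blk=23 s=3: VC-HIT | VC [26, 31]
  [7] addr=0xd0 blk=26 s=2: VC-HIT | VC [18, 31]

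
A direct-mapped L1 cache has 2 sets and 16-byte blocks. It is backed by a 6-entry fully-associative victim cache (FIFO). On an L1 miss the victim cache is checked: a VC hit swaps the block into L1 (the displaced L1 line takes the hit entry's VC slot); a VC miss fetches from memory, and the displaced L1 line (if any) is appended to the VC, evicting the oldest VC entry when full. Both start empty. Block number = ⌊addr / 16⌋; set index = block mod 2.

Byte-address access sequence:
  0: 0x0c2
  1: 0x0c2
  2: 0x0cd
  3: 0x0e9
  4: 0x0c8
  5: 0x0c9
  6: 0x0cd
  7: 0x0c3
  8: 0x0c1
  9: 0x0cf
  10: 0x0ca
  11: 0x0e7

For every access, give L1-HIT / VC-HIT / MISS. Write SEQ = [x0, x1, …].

SEQ = [MISS, L1-HIT, L1-HIT, MISS, VC-HIT, L1-HIT, L1-HIT, L1-HIT, L1-HIT, L1-HIT, L1-HIT, VC-HIT]

  [0] addr=0xc2 blk=12 s=0: MISS | VC []
  [1] addr=0xc2 blk=12 s=0: L1-HIT | VC []
  [2] addr=0xcd blk=12 s=0: L1-HIT | VC []
  [3] addr=0xe9 blk=14 s=0: MISS | VC [12]
  [4] addr=0xc8 blk=12 s=0: VC-HIT | VC [14]
  [5] addr=0xc9 blk=12 s=0: L1-HIT | VC [14]
  [6] addr=0xcd blk=12 s=0: L1-HIT | VC [14]
  [7] addr=0xc3 blk=12 s=0: L1-HIT | VC [14]
  [8] addr=0xc1 blk=12 s=0: L1-HIT | VC [14]
  [9] addr=0xcf blk=12 s=0: L1-HIT | VC [14]
  [10] addr=0xca blk=12 s=0: L1-HIT | VC [14]
  [11] addr=0xe7 blk=14 s=0: VC-HIT | VC [12]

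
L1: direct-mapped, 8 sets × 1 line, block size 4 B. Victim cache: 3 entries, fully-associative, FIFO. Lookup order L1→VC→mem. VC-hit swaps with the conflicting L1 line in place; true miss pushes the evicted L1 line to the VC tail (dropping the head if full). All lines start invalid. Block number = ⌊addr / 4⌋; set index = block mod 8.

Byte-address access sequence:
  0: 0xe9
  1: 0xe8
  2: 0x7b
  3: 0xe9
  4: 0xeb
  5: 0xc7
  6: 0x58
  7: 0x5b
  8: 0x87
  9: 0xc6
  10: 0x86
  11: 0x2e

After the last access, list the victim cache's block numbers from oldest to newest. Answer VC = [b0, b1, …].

#0 0xe9→b58/s2 MISS; vc=[]
#1 0xe8→b58/s2 L1-HIT; vc=[]
#2 0x7b→b30/s6 MISS; vc=[]
#3 0xe9→b58/s2 L1-HIT; vc=[]
#4 0xeb→b58/s2 L1-HIT; vc=[]
#5 0xc7→b49/s1 MISS; vc=[]
#6 0x58→b22/s6 MISS; vc=[30]
#7 0x5b→b22/s6 L1-HIT; vc=[30]
#8 0x87→b33/s1 MISS; vc=[30,49]
#9 0xc6→b49/s1 VC-HIT; vc=[30,33]
#10 0x86→b33/s1 VC-HIT; vc=[30,49]
#11 0x2e→b11/s3 MISS; vc=[30,49]

VC = [30, 49]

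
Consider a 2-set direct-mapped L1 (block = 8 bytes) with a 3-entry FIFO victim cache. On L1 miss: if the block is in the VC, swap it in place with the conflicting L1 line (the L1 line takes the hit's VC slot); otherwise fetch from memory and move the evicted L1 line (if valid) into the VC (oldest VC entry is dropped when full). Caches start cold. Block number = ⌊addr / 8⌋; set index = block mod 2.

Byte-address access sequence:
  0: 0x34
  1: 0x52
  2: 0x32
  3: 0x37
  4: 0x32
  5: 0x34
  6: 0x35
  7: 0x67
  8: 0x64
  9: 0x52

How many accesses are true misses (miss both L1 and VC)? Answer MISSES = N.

MISSES = 3

#0 0x34→b6/s0 MISS; vc=[]
#1 0x52→b10/s0 MISS; vc=[6]
#2 0x32→b6/s0 VC-HIT; vc=[10]
#3 0x37→b6/s0 L1-HIT; vc=[10]
#4 0x32→b6/s0 L1-HIT; vc=[10]
#5 0x34→b6/s0 L1-HIT; vc=[10]
#6 0x35→b6/s0 L1-HIT; vc=[10]
#7 0x67→b12/s0 MISS; vc=[10,6]
#8 0x64→b12/s0 L1-HIT; vc=[10,6]
#9 0x52→b10/s0 VC-HIT; vc=[12,6]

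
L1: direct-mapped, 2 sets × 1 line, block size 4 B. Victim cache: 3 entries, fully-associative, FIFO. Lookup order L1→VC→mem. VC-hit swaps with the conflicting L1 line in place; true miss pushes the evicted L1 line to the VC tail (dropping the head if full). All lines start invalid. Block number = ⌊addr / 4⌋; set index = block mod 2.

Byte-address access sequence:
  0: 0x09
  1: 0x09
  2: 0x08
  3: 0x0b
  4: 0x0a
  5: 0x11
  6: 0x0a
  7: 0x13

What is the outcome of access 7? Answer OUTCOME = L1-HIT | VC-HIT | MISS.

OUTCOME = VC-HIT

0: 0x9 (blk 2, set 0) → MISS  vc=[]
1: 0x9 (blk 2, set 0) → L1-HIT  vc=[]
2: 0x8 (blk 2, set 0) → L1-HIT  vc=[]
3: 0xb (blk 2, set 0) → L1-HIT  vc=[]
4: 0xa (blk 2, set 0) → L1-HIT  vc=[]
5: 0x11 (blk 4, set 0) → MISS  vc=[2]
6: 0xa (blk 2, set 0) → VC-HIT  vc=[4]
7: 0x13 (blk 4, set 0) → VC-HIT  vc=[2]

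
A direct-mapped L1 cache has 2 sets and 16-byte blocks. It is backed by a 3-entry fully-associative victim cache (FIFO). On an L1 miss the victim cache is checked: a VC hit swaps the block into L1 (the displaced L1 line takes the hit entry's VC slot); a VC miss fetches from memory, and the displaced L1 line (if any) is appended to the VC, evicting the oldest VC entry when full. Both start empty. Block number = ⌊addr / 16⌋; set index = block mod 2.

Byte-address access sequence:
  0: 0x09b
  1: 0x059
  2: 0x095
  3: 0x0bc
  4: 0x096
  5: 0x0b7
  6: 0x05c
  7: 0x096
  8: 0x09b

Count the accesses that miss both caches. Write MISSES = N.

MISSES = 3

0: 0x9b (blk 9, set 1) → MISS  vc=[]
1: 0x59 (blk 5, set 1) → MISS  vc=[9]
2: 0x95 (blk 9, set 1) → VC-HIT  vc=[5]
3: 0xbc (blk 11, set 1) → MISS  vc=[5, 9]
4: 0x96 (blk 9, set 1) → VC-HIT  vc=[5, 11]
5: 0xb7 (blk 11, set 1) → VC-HIT  vc=[5, 9]
6: 0x5c (blk 5, set 1) → VC-HIT  vc=[11, 9]
7: 0x96 (blk 9, set 1) → VC-HIT  vc=[11, 5]
8: 0x9b (blk 9, set 1) → L1-HIT  vc=[11, 5]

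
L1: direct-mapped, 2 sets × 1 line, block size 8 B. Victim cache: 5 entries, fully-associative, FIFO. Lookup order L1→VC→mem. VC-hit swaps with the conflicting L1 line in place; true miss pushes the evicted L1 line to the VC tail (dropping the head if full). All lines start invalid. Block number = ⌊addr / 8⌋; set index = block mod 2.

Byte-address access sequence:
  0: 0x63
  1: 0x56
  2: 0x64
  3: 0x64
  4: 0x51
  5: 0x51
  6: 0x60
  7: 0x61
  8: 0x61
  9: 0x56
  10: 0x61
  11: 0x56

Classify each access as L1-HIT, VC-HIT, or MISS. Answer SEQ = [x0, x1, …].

SEQ = [MISS, MISS, VC-HIT, L1-HIT, VC-HIT, L1-HIT, VC-HIT, L1-HIT, L1-HIT, VC-HIT, VC-HIT, VC-HIT]

0: 0x63 (blk 12, set 0) → MISS  vc=[]
1: 0x56 (blk 10, set 0) → MISS  vc=[12]
2: 0x64 (blk 12, set 0) → VC-HIT  vc=[10]
3: 0x64 (blk 12, set 0) → L1-HIT  vc=[10]
4: 0x51 (blk 10, set 0) → VC-HIT  vc=[12]
5: 0x51 (blk 10, set 0) → L1-HIT  vc=[12]
6: 0x60 (blk 12, set 0) → VC-HIT  vc=[10]
7: 0x61 (blk 12, set 0) → L1-HIT  vc=[10]
8: 0x61 (blk 12, set 0) → L1-HIT  vc=[10]
9: 0x56 (blk 10, set 0) → VC-HIT  vc=[12]
10: 0x61 (blk 12, set 0) → VC-HIT  vc=[10]
11: 0x56 (blk 10, set 0) → VC-HIT  vc=[12]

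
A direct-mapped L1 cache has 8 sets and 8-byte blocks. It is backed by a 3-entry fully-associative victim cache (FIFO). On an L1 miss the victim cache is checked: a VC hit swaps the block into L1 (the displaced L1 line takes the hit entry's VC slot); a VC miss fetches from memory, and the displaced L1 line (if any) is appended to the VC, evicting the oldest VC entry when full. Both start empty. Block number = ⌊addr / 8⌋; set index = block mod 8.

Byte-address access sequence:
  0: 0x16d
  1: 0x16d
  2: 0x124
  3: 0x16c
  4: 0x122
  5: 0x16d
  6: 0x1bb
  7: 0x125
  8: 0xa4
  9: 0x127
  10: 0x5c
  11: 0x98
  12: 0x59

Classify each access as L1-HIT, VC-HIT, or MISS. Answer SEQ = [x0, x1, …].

#0 0x16d→b45/s5 MISS; vc=[]
#1 0x16d→b45/s5 L1-HIT; vc=[]
#2 0x124→b36/s4 MISS; vc=[]
#3 0x16c→b45/s5 L1-HIT; vc=[]
#4 0x122→b36/s4 L1-HIT; vc=[]
#5 0x16d→b45/s5 L1-HIT; vc=[]
#6 0x1bb→b55/s7 MISS; vc=[]
#7 0x125→b36/s4 L1-HIT; vc=[]
#8 0xa4→b20/s4 MISS; vc=[36]
#9 0x127→b36/s4 VC-HIT; vc=[20]
#10 0x5c→b11/s3 MISS; vc=[20]
#11 0x98→b19/s3 MISS; vc=[20,11]
#12 0x59→b11/s3 VC-HIT; vc=[20,19]

SEQ = [MISS, L1-HIT, MISS, L1-HIT, L1-HIT, L1-HIT, MISS, L1-HIT, MISS, VC-HIT, MISS, MISS, VC-HIT]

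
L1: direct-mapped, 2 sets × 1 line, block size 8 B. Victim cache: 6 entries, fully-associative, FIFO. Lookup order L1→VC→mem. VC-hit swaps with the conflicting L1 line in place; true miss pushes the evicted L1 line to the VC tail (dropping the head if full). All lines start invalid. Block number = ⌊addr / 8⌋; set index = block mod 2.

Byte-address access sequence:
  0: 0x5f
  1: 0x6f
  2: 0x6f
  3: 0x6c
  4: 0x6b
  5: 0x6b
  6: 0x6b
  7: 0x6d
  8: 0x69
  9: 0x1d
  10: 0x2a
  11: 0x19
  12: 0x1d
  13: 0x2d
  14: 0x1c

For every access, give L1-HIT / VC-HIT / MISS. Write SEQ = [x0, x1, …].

  [0] addr=0x5f blk=11 s=1: MISS | VC []
  [1] addr=0x6f blk=13 s=1: MISS | VC [11]
  [2] addr=0x6f blk=13 s=1: L1-HIT | VC [11]
  [3] addr=0x6c blk=13 s=1: L1-HIT | VC [11]
  [4] addr=0x6b blk=13 s=1: L1-HIT | VC [11]
  [5] addr=0x6b blk=13 s=1: L1-HIT | VC [11]
  [6] addr=0x6b blk=13 s=1: L1-HIT | VC [11]
  [7] addr=0x6d blk=13 s=1: L1-HIT | VC [11]
  [8] addr=0x69 blk=13 s=1: L1-HIT | VC [11]
  [9] addr=0x1d blk=3 s=1: MISS | VC [11, 13]
  [10] addr=0x2a blk=5 s=1: MISS | VC [11, 13, 3]
  [11] addr=0x19 blk=3 s=1: VC-HIT | VC [11, 13, 5]
  [12] addr=0x1d blk=3 s=1: L1-HIT | VC [11, 13, 5]
  [13] addr=0x2d blk=5 s=1: VC-HIT | VC [11, 13, 3]
  [14] addr=0x1c blk=3 s=1: VC-HIT | VC [11, 13, 5]

SEQ = [MISS, MISS, L1-HIT, L1-HIT, L1-HIT, L1-HIT, L1-HIT, L1-HIT, L1-HIT, MISS, MISS, VC-HIT, L1-HIT, VC-HIT, VC-HIT]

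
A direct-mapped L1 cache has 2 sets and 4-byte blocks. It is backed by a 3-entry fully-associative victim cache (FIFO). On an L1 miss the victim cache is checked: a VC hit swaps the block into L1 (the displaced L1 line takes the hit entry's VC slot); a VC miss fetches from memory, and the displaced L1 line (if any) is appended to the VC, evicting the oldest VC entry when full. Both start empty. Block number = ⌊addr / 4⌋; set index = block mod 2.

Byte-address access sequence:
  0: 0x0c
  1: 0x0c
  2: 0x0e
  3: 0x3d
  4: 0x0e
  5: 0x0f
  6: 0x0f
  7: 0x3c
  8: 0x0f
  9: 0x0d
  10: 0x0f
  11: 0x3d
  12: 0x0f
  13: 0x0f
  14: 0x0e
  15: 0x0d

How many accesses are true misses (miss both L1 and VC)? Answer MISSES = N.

  [0] addr=0xc blk=3 s=1: MISS | VC []
  [1] addr=0xc blk=3 s=1: L1-HIT | VC []
  [2] addr=0xe blk=3 s=1: L1-HIT | VC []
  [3] addr=0x3d blk=15 s=1: MISS | VC [3]
  [4] addr=0xe blk=3 s=1: VC-HIT | VC [15]
  [5] addr=0xf blk=3 s=1: L1-HIT | VC [15]
  [6] addr=0xf blk=3 s=1: L1-HIT | VC [15]
  [7] addr=0x3c blk=15 s=1: VC-HIT | VC [3]
  [8] addr=0xf blk=3 s=1: VC-HIT | VC [15]
  [9] addr=0xd blk=3 s=1: L1-HIT | VC [15]
  [10] addr=0xf blk=3 s=1: L1-HIT | VC [15]
  [11] addr=0x3d blk=15 s=1: VC-HIT | VC [3]
  [12] addr=0xf blk=3 s=1: VC-HIT | VC [15]
  [13] addr=0xf blk=3 s=1: L1-HIT | VC [15]
  [14] addr=0xe blk=3 s=1: L1-HIT | VC [15]
  [15] addr=0xd blk=3 s=1: L1-HIT | VC [15]

MISSES = 2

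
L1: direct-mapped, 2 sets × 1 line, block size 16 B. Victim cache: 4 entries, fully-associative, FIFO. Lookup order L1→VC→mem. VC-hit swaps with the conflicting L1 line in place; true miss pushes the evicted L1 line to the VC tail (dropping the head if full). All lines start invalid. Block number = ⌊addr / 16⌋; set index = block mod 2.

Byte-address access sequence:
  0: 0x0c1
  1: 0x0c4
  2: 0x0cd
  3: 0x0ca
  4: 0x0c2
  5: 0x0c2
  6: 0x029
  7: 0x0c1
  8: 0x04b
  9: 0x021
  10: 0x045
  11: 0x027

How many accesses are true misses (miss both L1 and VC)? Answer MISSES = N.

MISSES = 3

  [0] addr=0xc1 blk=12 s=0: MISS | VC []
  [1] addr=0xc4 blk=12 s=0: L1-HIT | VC []
  [2] addr=0xcd blk=12 s=0: L1-HIT | VC []
  [3] addr=0xca blk=12 s=0: L1-HIT | VC []
  [4] addr=0xc2 blk=12 s=0: L1-HIT | VC []
  [5] addr=0xc2 blk=12 s=0: L1-HIT | VC []
  [6] addr=0x29 blk=2 s=0: MISS | VC [12]
  [7] addr=0xc1 blk=12 s=0: VC-HIT | VC [2]
  [8] addr=0x4b blk=4 s=0: MISS | VC [2, 12]
  [9] addr=0x21 blk=2 s=0: VC-HIT | VC [4, 12]
  [10] addr=0x45 blk=4 s=0: VC-HIT | VC [2, 12]
  [11] addr=0x27 blk=2 s=0: VC-HIT | VC [4, 12]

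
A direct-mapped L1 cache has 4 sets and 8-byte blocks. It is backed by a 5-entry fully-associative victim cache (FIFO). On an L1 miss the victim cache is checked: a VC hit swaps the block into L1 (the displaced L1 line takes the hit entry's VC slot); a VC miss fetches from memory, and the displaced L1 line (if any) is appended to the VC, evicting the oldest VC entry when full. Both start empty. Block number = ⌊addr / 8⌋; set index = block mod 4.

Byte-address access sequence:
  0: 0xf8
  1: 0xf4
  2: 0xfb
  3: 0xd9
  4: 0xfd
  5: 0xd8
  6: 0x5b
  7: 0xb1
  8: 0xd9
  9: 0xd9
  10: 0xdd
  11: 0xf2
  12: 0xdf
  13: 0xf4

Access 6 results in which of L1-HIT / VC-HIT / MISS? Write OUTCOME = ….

  [0] addr=0xf8 blk=31 s=3: MISS | VC []
  [1] addr=0xf4 blk=30 s=2: MISS | VC []
  [2] addr=0xfb blk=31 s=3: L1-HIT | VC []
  [3] addr=0xd9 blk=27 s=3: MISS | VC [31]
  [4] addr=0xfd blk=31 s=3: VC-HIT | VC [27]
  [5] addr=0xd8 blk=27 s=3: VC-HIT | VC [31]
  [6] addr=0x5b blk=11 s=3: MISS | VC [31, 27]
  [7] addr=0xb1 blk=22 s=2: MISS | VC [31, 27, 30]
  [8] addr=0xd9 blk=27 s=3: VC-HIT | VC [31, 11, 30]
  [9] addr=0xd9 blk=27 s=3: L1-HIT | VC [31, 11, 30]
  [10] addr=0xdd blk=27 s=3: L1-HIT | VC [31, 11, 30]
  [11] addr=0xf2 blk=30 s=2: VC-HIT | VC [31, 11, 22]
  [12] addr=0xdf blk=27 s=3: L1-HIT | VC [31, 11, 22]
  [13] addr=0xf4 blk=30 s=2: L1-HIT | VC [31, 11, 22]

OUTCOME = MISS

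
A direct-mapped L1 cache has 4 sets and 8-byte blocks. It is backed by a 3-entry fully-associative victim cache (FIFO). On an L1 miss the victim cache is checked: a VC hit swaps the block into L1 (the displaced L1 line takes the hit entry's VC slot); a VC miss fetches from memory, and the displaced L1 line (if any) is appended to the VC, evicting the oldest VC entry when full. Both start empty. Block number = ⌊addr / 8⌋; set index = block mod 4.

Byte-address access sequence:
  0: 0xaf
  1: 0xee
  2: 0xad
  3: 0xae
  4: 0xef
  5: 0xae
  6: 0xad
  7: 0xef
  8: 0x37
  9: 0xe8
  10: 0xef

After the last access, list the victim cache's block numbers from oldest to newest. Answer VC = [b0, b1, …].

  [0] addr=0xaf blk=21 s=1: MISS | VC []
  [1] addr=0xee blk=29 s=1: MISS | VC [21]
  [2] addr=0xad blk=21 s=1: VC-HIT | VC [29]
  [3] addr=0xae blk=21 s=1: L1-HIT | VC [29]
  [4] addr=0xef blk=29 s=1: VC-HIT | VC [21]
  [5] addr=0xae blk=21 s=1: VC-HIT | VC [29]
  [6] addr=0xad blk=21 s=1: L1-HIT | VC [29]
  [7] addr=0xef blk=29 s=1: VC-HIT | VC [21]
  [8] addr=0x37 blk=6 s=2: MISS | VC [21]
  [9] addr=0xe8 blk=29 s=1: L1-HIT | VC [21]
  [10] addr=0xef blk=29 s=1: L1-HIT | VC [21]

VC = [21]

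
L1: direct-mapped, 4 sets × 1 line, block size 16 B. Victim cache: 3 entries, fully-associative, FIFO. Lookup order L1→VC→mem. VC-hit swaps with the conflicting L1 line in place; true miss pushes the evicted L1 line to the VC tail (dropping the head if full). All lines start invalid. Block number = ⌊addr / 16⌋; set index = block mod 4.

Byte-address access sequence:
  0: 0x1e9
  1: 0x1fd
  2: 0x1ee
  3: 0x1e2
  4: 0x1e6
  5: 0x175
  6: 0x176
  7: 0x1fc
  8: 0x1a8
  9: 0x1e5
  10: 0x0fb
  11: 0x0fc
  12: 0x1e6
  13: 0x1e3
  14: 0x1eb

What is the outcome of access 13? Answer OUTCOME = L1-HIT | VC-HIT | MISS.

0: 0x1e9 (blk 30, set 2) → MISS  vc=[]
1: 0x1fd (blk 31, set 3) → MISS  vc=[]
2: 0x1ee (blk 30, set 2) → L1-HIT  vc=[]
3: 0x1e2 (blk 30, set 2) → L1-HIT  vc=[]
4: 0x1e6 (blk 30, set 2) → L1-HIT  vc=[]
5: 0x175 (blk 23, set 3) → MISS  vc=[31]
6: 0x176 (blk 23, set 3) → L1-HIT  vc=[31]
7: 0x1fc (blk 31, set 3) → VC-HIT  vc=[23]
8: 0x1a8 (blk 26, set 2) → MISS  vc=[23, 30]
9: 0x1e5 (blk 30, set 2) → VC-HIT  vc=[23, 26]
10: 0xfb (blk 15, set 3) → MISS  vc=[23, 26, 31]
11: 0xfc (blk 15, set 3) → L1-HIT  vc=[23, 26, 31]
12: 0x1e6 (blk 30, set 2) → L1-HIT  vc=[23, 26, 31]
13: 0x1e3 (blk 30, set 2) → L1-HIT  vc=[23, 26, 31]
14: 0x1eb (blk 30, set 2) → L1-HIT  vc=[23, 26, 31]

OUTCOME = L1-HIT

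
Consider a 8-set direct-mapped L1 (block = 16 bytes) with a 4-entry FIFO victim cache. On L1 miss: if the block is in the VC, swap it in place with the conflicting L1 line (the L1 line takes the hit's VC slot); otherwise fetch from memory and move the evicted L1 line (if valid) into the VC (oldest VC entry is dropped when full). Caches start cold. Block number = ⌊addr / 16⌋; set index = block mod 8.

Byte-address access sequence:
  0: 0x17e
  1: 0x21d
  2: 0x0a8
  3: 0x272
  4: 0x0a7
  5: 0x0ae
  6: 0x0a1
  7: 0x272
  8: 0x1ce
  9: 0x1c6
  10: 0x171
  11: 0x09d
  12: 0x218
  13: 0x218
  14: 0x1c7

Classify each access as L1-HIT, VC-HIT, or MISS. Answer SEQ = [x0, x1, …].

SEQ = [MISS, MISS, MISS, MISS, L1-HIT, L1-HIT, L1-HIT, L1-HIT, MISS, L1-HIT, VC-HIT, MISS, VC-HIT, L1-HIT, L1-HIT]

#0 0x17e→b23/s7 MISS; vc=[]
#1 0x21d→b33/s1 MISS; vc=[]
#2 0xa8→b10/s2 MISS; vc=[]
#3 0x272→b39/s7 MISS; vc=[23]
#4 0xa7→b10/s2 L1-HIT; vc=[23]
#5 0xae→b10/s2 L1-HIT; vc=[23]
#6 0xa1→b10/s2 L1-HIT; vc=[23]
#7 0x272→b39/s7 L1-HIT; vc=[23]
#8 0x1ce→b28/s4 MISS; vc=[23]
#9 0x1c6→b28/s4 L1-HIT; vc=[23]
#10 0x171→b23/s7 VC-HIT; vc=[39]
#11 0x9d→b9/s1 MISS; vc=[39,33]
#12 0x218→b33/s1 VC-HIT; vc=[39,9]
#13 0x218→b33/s1 L1-HIT; vc=[39,9]
#14 0x1c7→b28/s4 L1-HIT; vc=[39,9]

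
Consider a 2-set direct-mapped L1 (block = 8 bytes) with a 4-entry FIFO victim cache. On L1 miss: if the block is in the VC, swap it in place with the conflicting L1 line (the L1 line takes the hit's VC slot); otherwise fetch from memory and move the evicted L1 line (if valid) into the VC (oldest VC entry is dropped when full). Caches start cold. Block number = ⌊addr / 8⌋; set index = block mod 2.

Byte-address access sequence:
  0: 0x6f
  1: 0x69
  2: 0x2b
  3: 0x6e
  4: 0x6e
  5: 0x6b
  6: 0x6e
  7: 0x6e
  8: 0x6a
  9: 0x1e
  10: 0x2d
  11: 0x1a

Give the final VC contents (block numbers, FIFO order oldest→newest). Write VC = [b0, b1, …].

0: 0x6f (blk 13, set 1) → MISS  vc=[]
1: 0x69 (blk 13, set 1) → L1-HIT  vc=[]
2: 0x2b (blk 5, set 1) → MISS  vc=[13]
3: 0x6e (blk 13, set 1) → VC-HIT  vc=[5]
4: 0x6e (blk 13, set 1) → L1-HIT  vc=[5]
5: 0x6b (blk 13, set 1) → L1-HIT  vc=[5]
6: 0x6e (blk 13, set 1) → L1-HIT  vc=[5]
7: 0x6e (blk 13, set 1) → L1-HIT  vc=[5]
8: 0x6a (blk 13, set 1) → L1-HIT  vc=[5]
9: 0x1e (blk 3, set 1) → MISS  vc=[5, 13]
10: 0x2d (blk 5, set 1) → VC-HIT  vc=[3, 13]
11: 0x1a (blk 3, set 1) → VC-HIT  vc=[5, 13]

VC = [5, 13]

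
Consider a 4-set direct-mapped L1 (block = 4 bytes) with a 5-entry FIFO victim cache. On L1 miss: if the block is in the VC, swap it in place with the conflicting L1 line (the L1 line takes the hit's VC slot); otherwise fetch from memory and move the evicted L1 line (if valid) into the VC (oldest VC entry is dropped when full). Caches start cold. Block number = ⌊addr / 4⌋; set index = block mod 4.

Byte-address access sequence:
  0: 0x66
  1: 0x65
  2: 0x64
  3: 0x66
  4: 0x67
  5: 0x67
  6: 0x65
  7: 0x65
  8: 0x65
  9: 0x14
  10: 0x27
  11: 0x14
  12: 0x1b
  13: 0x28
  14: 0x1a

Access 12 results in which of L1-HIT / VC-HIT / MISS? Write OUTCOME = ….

OUTCOME = MISS

  [0] addr=0x66 blk=25 s=1: MISS | VC []
  [1] addr=0x65 blk=25 s=1: L1-HIT | VC []
  [2] addr=0x64 blk=25 s=1: L1-HIT | VC []
  [3] addr=0x66 blk=25 s=1: L1-HIT | VC []
  [4] addr=0x67 blk=25 s=1: L1-HIT | VC []
  [5] addr=0x67 blk=25 s=1: L1-HIT | VC []
  [6] addr=0x65 blk=25 s=1: L1-HIT | VC []
  [7] addr=0x65 blk=25 s=1: L1-HIT | VC []
  [8] addr=0x65 blk=25 s=1: L1-HIT | VC []
  [9] addr=0x14 blk=5 s=1: MISS | VC [25]
  [10] addr=0x27 blk=9 s=1: MISS | VC [25, 5]
  [11] addr=0x14 blk=5 s=1: VC-HIT | VC [25, 9]
  [12] addr=0x1b blk=6 s=2: MISS | VC [25, 9]
  [13] addr=0x28 blk=10 s=2: MISS | VC [25, 9, 6]
  [14] addr=0x1a blk=6 s=2: VC-HIT | VC [25, 9, 10]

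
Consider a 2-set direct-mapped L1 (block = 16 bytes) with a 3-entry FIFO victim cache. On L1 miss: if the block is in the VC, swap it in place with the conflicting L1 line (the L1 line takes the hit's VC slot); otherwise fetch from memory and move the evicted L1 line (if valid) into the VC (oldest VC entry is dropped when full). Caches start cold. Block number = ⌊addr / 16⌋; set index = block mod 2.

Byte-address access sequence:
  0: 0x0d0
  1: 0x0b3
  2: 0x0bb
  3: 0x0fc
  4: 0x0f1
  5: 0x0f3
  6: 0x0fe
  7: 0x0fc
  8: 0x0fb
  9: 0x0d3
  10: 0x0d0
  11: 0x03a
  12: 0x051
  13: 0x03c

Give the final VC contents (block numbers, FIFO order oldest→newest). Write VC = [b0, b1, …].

  [0] addr=0xd0 blk=13 s=1: MISS | VC []
  [1] addr=0xb3 blk=11 s=1: MISS | VC [13]
  [2] addr=0xbb blk=11 s=1: L1-HIT | VC [13]
  [3] addr=0xfc blk=15 s=1: MISS | VC [13, 11]
  [4] addr=0xf1 blk=15 s=1: L1-HIT | VC [13, 11]
  [5] addr=0xf3 blk=15 s=1: L1-HIT | VC [13, 11]
  [6] addr=0xfe blk=15 s=1: L1-HIT | VC [13, 11]
  [7] addr=0xfc blk=15 s=1: L1-HIT | VC [13, 11]
  [8] addr=0xfb blk=15 s=1: L1-HIT | VC [13, 11]
  [9] addr=0xd3 blk=13 s=1: VC-HIT | VC [15, 11]
  [10] addr=0xd0 blk=13 s=1: L1-HIT | VC [15, 11]
  [11] addr=0x3a blk=3 s=1: MISS | VC [15, 11, 13]
  [12] addr=0x51 blk=5 s=1: MISS | VC [11, 13, 3]
  [13] addr=0x3c blk=3 s=1: VC-HIT | VC [11, 13, 5]

VC = [11, 13, 5]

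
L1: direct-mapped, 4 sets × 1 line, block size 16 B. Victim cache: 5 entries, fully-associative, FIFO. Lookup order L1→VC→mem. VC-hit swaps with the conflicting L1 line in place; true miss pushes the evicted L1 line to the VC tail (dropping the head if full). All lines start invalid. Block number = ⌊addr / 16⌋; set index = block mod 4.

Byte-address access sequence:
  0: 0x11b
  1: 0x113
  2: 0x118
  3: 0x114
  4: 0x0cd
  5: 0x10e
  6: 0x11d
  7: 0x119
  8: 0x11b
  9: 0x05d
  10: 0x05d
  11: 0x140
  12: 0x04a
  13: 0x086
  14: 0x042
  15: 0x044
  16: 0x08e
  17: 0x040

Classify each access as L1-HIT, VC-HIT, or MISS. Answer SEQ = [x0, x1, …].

SEQ = [MISS, L1-HIT, L1-HIT, L1-HIT, MISS, MISS, L1-HIT, L1-HIT, L1-HIT, MISS, L1-HIT, MISS, MISS, MISS, VC-HIT, L1-HIT, VC-HIT, VC-HIT]

0: 0x11b (blk 17, set 1) → MISS  vc=[]
1: 0x113 (blk 17, set 1) → L1-HIT  vc=[]
2: 0x118 (blk 17, set 1) → L1-HIT  vc=[]
3: 0x114 (blk 17, set 1) → L1-HIT  vc=[]
4: 0xcd (blk 12, set 0) → MISS  vc=[]
5: 0x10e (blk 16, set 0) → MISS  vc=[12]
6: 0x11d (blk 17, set 1) → L1-HIT  vc=[12]
7: 0x119 (blk 17, set 1) → L1-HIT  vc=[12]
8: 0x11b (blk 17, set 1) → L1-HIT  vc=[12]
9: 0x5d (blk 5, set 1) → MISS  vc=[12, 17]
10: 0x5d (blk 5, set 1) → L1-HIT  vc=[12, 17]
11: 0x140 (blk 20, set 0) → MISS  vc=[12, 17, 16]
12: 0x4a (blk 4, set 0) → MISS  vc=[12, 17, 16, 20]
13: 0x86 (blk 8, set 0) → MISS  vc=[12, 17, 16, 20, 4]
14: 0x42 (blk 4, set 0) → VC-HIT  vc=[12, 17, 16, 20, 8]
15: 0x44 (blk 4, set 0) → L1-HIT  vc=[12, 17, 16, 20, 8]
16: 0x8e (blk 8, set 0) → VC-HIT  vc=[12, 17, 16, 20, 4]
17: 0x40 (blk 4, set 0) → VC-HIT  vc=[12, 17, 16, 20, 8]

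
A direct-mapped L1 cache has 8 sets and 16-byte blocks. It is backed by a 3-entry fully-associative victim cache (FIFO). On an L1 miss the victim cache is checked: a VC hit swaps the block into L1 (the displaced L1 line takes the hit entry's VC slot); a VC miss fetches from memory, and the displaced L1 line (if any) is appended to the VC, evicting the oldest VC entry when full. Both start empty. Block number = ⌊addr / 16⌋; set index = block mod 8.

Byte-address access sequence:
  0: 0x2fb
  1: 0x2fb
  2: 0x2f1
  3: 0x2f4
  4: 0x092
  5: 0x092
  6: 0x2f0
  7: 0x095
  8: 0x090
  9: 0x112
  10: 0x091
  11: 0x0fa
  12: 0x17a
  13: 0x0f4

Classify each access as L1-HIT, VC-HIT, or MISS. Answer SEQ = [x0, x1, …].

#0 0x2fb→b47/s7 MISS; vc=[]
#1 0x2fb→b47/s7 L1-HIT; vc=[]
#2 0x2f1→b47/s7 L1-HIT; vc=[]
#3 0x2f4→b47/s7 L1-HIT; vc=[]
#4 0x92→b9/s1 MISS; vc=[]
#5 0x92→b9/s1 L1-HIT; vc=[]
#6 0x2f0→b47/s7 L1-HIT; vc=[]
#7 0x95→b9/s1 L1-HIT; vc=[]
#8 0x90→b9/s1 L1-HIT; vc=[]
#9 0x112→b17/s1 MISS; vc=[9]
#10 0x91→b9/s1 VC-HIT; vc=[17]
#11 0xfa→b15/s7 MISS; vc=[17,47]
#12 0x17a→b23/s7 MISS; vc=[17,47,15]
#13 0xf4→b15/s7 VC-HIT; vc=[17,47,23]

SEQ = [MISS, L1-HIT, L1-HIT, L1-HIT, MISS, L1-HIT, L1-HIT, L1-HIT, L1-HIT, MISS, VC-HIT, MISS, MISS, VC-HIT]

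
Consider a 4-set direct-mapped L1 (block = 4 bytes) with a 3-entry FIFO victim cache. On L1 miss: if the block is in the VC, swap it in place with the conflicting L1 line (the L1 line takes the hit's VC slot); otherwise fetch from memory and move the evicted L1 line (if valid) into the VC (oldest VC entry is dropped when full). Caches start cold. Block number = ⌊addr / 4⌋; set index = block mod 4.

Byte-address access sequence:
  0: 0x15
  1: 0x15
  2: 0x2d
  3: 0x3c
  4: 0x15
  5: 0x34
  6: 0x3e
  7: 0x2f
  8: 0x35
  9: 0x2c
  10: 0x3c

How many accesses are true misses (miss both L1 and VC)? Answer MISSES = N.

MISSES = 4

#0 0x15→b5/s1 MISS; vc=[]
#1 0x15→b5/s1 L1-HIT; vc=[]
#2 0x2d→b11/s3 MISS; vc=[]
#3 0x3c→b15/s3 MISS; vc=[11]
#4 0x15→b5/s1 L1-HIT; vc=[11]
#5 0x34→b13/s1 MISS; vc=[11,5]
#6 0x3e→b15/s3 L1-HIT; vc=[11,5]
#7 0x2f→b11/s3 VC-HIT; vc=[15,5]
#8 0x35→b13/s1 L1-HIT; vc=[15,5]
#9 0x2c→b11/s3 L1-HIT; vc=[15,5]
#10 0x3c→b15/s3 VC-HIT; vc=[11,5]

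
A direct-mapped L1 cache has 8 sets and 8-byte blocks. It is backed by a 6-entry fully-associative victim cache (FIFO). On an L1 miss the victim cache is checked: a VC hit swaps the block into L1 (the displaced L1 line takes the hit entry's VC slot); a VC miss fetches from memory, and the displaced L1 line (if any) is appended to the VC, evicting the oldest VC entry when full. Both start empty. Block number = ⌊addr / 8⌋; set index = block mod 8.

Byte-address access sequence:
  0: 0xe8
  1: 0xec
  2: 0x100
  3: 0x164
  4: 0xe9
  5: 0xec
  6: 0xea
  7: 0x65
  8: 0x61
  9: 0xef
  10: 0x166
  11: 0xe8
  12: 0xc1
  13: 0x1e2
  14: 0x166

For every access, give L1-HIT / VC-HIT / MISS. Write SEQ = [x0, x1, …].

#0 0xe8→b29/s5 MISS; vc=[]
#1 0xec→b29/s5 L1-HIT; vc=[]
#2 0x100→b32/s0 MISS; vc=[]
#3 0x164→b44/s4 MISS; vc=[]
#4 0xe9→b29/s5 L1-HIT; vc=[]
#5 0xec→b29/s5 L1-HIT; vc=[]
#6 0xea→b29/s5 L1-HIT; vc=[]
#7 0x65→b12/s4 MISS; vc=[44]
#8 0x61→b12/s4 L1-HIT; vc=[44]
#9 0xef→b29/s5 L1-HIT; vc=[44]
#10 0x166→b44/s4 VC-HIT; vc=[12]
#11 0xe8→b29/s5 L1-HIT; vc=[12]
#12 0xc1→b24/s0 MISS; vc=[12,32]
#13 0x1e2→b60/s4 MISS; vc=[12,32,44]
#14 0x166→b44/s4 VC-HIT; vc=[12,32,60]

SEQ = [MISS, L1-HIT, MISS, MISS, L1-HIT, L1-HIT, L1-HIT, MISS, L1-HIT, L1-HIT, VC-HIT, L1-HIT, MISS, MISS, VC-HIT]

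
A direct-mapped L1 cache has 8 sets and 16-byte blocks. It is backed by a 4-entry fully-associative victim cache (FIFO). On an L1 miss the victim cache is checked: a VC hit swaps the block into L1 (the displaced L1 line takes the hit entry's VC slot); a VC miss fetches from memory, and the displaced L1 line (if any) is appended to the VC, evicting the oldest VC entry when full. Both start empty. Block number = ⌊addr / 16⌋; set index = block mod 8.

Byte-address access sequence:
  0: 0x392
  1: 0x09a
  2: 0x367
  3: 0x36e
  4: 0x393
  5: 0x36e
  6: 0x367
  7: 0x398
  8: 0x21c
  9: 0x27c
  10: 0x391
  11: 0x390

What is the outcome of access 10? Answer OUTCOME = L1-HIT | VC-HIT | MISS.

OUTCOME = VC-HIT

0: 0x392 (blk 57, set 1) → MISS  vc=[]
1: 0x9a (blk 9, set 1) → MISS  vc=[57]
2: 0x367 (blk 54, set 6) → MISS  vc=[57]
3: 0x36e (blk 54, set 6) → L1-HIT  vc=[57]
4: 0x393 (blk 57, set 1) → VC-HIT  vc=[9]
5: 0x36e (blk 54, set 6) → L1-HIT  vc=[9]
6: 0x367 (blk 54, set 6) → L1-HIT  vc=[9]
7: 0x398 (blk 57, set 1) → L1-HIT  vc=[9]
8: 0x21c (blk 33, set 1) → MISS  vc=[9, 57]
9: 0x27c (blk 39, set 7) → MISS  vc=[9, 57]
10: 0x391 (blk 57, set 1) → VC-HIT  vc=[9, 33]
11: 0x390 (blk 57, set 1) → L1-HIT  vc=[9, 33]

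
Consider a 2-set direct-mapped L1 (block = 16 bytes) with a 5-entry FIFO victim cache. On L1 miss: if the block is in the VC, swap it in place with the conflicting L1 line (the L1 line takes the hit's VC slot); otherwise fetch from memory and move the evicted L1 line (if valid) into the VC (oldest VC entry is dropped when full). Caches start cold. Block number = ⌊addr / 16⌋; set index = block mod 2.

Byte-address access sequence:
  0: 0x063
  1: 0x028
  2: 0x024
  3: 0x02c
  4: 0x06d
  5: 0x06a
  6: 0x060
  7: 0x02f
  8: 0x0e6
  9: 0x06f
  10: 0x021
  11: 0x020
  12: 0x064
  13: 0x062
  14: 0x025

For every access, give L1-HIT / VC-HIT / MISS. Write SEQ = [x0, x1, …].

#0 0x63→b6/s0 MISS; vc=[]
#1 0x28→b2/s0 MISS; vc=[6]
#2 0x24→b2/s0 L1-HIT; vc=[6]
#3 0x2c→b2/s0 L1-HIT; vc=[6]
#4 0x6d→b6/s0 VC-HIT; vc=[2]
#5 0x6a→b6/s0 L1-HIT; vc=[2]
#6 0x60→b6/s0 L1-HIT; vc=[2]
#7 0x2f→b2/s0 VC-HIT; vc=[6]
#8 0xe6→b14/s0 MISS; vc=[6,2]
#9 0x6f→b6/s0 VC-HIT; vc=[14,2]
#10 0x21→b2/s0 VC-HIT; vc=[14,6]
#11 0x20→b2/s0 L1-HIT; vc=[14,6]
#12 0x64→b6/s0 VC-HIT; vc=[14,2]
#13 0x62→b6/s0 L1-HIT; vc=[14,2]
#14 0x25→b2/s0 VC-HIT; vc=[14,6]

SEQ = [MISS, MISS, L1-HIT, L1-HIT, VC-HIT, L1-HIT, L1-HIT, VC-HIT, MISS, VC-HIT, VC-HIT, L1-HIT, VC-HIT, L1-HIT, VC-HIT]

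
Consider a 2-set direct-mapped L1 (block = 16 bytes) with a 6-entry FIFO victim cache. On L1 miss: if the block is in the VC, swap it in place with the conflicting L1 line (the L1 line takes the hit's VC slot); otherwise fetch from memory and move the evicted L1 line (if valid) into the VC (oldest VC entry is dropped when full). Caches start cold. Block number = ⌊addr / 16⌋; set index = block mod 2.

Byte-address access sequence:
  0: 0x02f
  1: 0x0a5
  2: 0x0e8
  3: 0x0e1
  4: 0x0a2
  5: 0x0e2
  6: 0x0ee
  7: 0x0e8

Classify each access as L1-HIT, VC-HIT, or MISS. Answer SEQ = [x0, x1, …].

SEQ = [MISS, MISS, MISS, L1-HIT, VC-HIT, VC-HIT, L1-HIT, L1-HIT]

  [0] addr=0x2f blk=2 s=0: MISS | VC []
  [1] addr=0xa5 blk=10 s=0: MISS | VC [2]
  [2] addr=0xe8 blk=14 s=0: MISS | VC [2, 10]
  [3] addr=0xe1 blk=14 s=0: L1-HIT | VC [2, 10]
  [4] addr=0xa2 blk=10 s=0: VC-HIT | VC [2, 14]
  [5] addr=0xe2 blk=14 s=0: VC-HIT | VC [2, 10]
  [6] addr=0xee blk=14 s=0: L1-HIT | VC [2, 10]
  [7] addr=0xe8 blk=14 s=0: L1-HIT | VC [2, 10]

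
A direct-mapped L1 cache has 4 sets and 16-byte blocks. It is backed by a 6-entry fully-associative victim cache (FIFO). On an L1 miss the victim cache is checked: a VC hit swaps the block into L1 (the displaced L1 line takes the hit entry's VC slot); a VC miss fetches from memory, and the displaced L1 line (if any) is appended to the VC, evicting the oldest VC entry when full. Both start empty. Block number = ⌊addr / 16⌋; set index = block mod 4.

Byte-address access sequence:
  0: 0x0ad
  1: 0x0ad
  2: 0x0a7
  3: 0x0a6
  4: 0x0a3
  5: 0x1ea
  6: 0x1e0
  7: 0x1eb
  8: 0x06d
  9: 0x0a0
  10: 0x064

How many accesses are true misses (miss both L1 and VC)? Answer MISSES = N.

  [0] addr=0xad blk=10 s=2: MISS | VC []
  [1] addr=0xad blk=10 s=2: L1-HIT | VC []
  [2] addr=0xa7 blk=10 s=2: L1-HIT | VC []
  [3] addr=0xa6 blk=10 s=2: L1-HIT | VC []
  [4] addr=0xa3 blk=10 s=2: L1-HIT | VC []
  [5] addr=0x1ea blk=30 s=2: MISS | VC [10]
  [6] addr=0x1e0 blk=30 s=2: L1-HIT | VC [10]
  [7] addr=0x1eb blk=30 s=2: L1-HIT | VC [10]
  [8] addr=0x6d blk=6 s=2: MISS | VC [10, 30]
  [9] addr=0xa0 blk=10 s=2: VC-HIT | VC [6, 30]
  [10] addr=0x64 blk=6 s=2: VC-HIT | VC [10, 30]

MISSES = 3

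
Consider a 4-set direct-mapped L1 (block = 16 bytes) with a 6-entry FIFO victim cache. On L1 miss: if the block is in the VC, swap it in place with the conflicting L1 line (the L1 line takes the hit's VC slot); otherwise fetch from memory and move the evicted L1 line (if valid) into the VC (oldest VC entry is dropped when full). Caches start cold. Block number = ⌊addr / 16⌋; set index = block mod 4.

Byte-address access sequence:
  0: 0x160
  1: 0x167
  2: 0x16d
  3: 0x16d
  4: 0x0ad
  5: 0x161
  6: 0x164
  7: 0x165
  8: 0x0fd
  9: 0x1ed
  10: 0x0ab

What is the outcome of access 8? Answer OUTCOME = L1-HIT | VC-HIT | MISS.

#0 0x160→b22/s2 MISS; vc=[]
#1 0x167→b22/s2 L1-HIT; vc=[]
#2 0x16d→b22/s2 L1-HIT; vc=[]
#3 0x16d→b22/s2 L1-HIT; vc=[]
#4 0xad→b10/s2 MISS; vc=[22]
#5 0x161→b22/s2 VC-HIT; vc=[10]
#6 0x164→b22/s2 L1-HIT; vc=[10]
#7 0x165→b22/s2 L1-HIT; vc=[10]
#8 0xfd→b15/s3 MISS; vc=[10]
#9 0x1ed→b30/s2 MISS; vc=[10,22]
#10 0xab→b10/s2 VC-HIT; vc=[30,22]

OUTCOME = MISS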